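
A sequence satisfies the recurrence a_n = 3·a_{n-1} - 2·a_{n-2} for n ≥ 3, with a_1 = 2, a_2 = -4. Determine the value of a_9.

-1528

a_3 = -16, a_4 = -40, a_5 = -88, a_6 = -184, a_7 = -376, a_8 = -760, a_9 = -1528.
(Characteristic roots are 2 and 1.)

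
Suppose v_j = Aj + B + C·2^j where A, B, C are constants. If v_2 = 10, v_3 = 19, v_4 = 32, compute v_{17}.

131153

At j = 2, 3, 4: 2A + B + 4C = 10; 3A + B + 8C = 19; 4A + B + 16C = 32.
Subtracting the first from the second: A + 4C = 9.
Subtracting the second from the third: A + 8C = 13.
Solving: C = 1, A = 5, then B = -4.
Therefore v_{17} = 85 + (-4) + 1·131072 = 131153.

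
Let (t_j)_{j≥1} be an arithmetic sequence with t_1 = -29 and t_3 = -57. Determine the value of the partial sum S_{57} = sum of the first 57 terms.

-23997

Common difference d = (-57 - (-29)) / (3 - 1) = -14.
t_j = -29 + (j - 1)·(-14).
t_{57} = -813; S = 57·(-29 + (-813))/2 = -23997.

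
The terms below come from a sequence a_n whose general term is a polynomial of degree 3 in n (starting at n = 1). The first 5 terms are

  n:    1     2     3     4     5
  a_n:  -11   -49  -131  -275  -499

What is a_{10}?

1st diffs: -38, -82, -144, -224.
2nd diffs: -44, -62, -80.
3rd diffs: -18, -18 (constant).
Newton forward-difference form: a_n = -11 + (-38)·C(n-1,1) + (-44)·C(n-1,2) + (-18)·C(n-1,3).
At n = 10: n-1 = 9, so a_{10} = -11 - 342 - 1584 - 1512 = -3449.

-3449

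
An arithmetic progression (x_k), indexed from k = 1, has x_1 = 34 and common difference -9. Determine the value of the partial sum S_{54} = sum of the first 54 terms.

x_k = 34 + (k - 1)·(-9).
x_{54} = -443; S = 54·(34 + (-443))/2 = -11043.

-11043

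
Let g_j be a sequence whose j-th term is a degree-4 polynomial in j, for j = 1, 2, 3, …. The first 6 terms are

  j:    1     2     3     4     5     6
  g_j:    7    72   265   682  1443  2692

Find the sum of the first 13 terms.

1st diffs: 65, 193, 417, 761, 1249.
2nd diffs: 128, 224, 344, 488.
3rd diffs: 96, 120, 144.
4th diffs: 24, 24 (constant).
Newton forward-difference form: g_j = 7 + 65·C(j-1,1) + 128·C(j-1,2) + 96·C(j-1,3) + 24·C(j-1,4).
Continuing: …, 4597, 7350, 11167, 16288, …, g_{13} = 42235.
Summing j = 1..13 (13 terms) gives 141297.

141297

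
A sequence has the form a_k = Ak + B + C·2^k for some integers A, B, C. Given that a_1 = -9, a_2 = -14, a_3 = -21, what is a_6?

-86

At k = 1, 2, 3: A + B + 2C = -9; 2A + B + 4C = -14; 3A + B + 8C = -21.
Subtracting the first from the second: A + 2C = -5.
Subtracting the second from the third: A + 4C = -7.
Solving: C = -1, A = -3, then B = -4.
Therefore a_6 = -18 + (-4) + (-1)·64 = -86.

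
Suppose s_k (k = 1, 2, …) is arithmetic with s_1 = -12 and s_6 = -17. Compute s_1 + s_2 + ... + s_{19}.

Common difference d = (-17 - (-12)) / (6 - 1) = -1.
s_k = -12 + (k - 1)·(-1).
s_{19} = -30; S = 19·(-12 + (-30))/2 = -399.

-399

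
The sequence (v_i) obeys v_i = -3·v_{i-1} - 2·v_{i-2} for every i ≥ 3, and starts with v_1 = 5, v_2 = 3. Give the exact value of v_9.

Applying the relation repeatedly:
v_3 = -19;  v_4 = 51;  v_5 = -115;  v_6 = 243;  v_7 = -499;  v_8 = 1011;  v_9 = -2035.
(Characteristic roots are -1 and -2.)

-2035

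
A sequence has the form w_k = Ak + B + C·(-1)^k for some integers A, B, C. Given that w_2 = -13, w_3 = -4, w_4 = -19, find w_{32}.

At k = 2, 3, 4: 2A + B + C = -13; 3A + B - C = -4; 4A + B + C = -19.
Subtracting the first from the second: A - 2C = 9.
Subtracting the second from the third: A + 2C = -15.
Solving: C = -6, A = -3, then B = -1.
Hence w_{32} = -3·32 + (-1) + (-6)·1 = -103.

-103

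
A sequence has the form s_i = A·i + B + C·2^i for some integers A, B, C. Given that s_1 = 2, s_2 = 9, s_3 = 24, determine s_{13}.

32750

Write the equations: A + B + 2C = 2; 2A + B + 4C = 9; 3A + B + 8C = 24.
Subtracting the first from the second: A + 2C = 7.
Subtracting the second from the third: A + 4C = 15.
Solving: C = 4, A = -1, then B = -5.
Therefore s_{13} = -13 + (-5) + 4·8192 = 32750.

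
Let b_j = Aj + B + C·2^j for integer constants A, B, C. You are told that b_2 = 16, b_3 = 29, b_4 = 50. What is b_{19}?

1048669

At j = 2, 3, 4: 2A + B + 4C = 16; 3A + B + 8C = 29; 4A + B + 16C = 50.
Subtracting the first from the second: A + 4C = 13.
Subtracting the second from the third: A + 8C = 21.
Solving: C = 2, A = 5, then B = -2.
Therefore b_{19} = 95 + (-2) + 2·524288 = 1048669.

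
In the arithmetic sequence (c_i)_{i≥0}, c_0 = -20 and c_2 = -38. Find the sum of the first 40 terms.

-7820

Common difference d = (-38 - (-20)) / (2 - 0) = -9.
c_i = -20 + (i - 0)·(-9).
c_{39} = -371; S = 40·(-20 + (-371))/2 = -7820.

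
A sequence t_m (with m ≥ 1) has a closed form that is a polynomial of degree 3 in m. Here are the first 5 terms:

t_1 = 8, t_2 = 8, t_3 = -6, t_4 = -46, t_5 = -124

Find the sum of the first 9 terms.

1st diffs: 0, -14, -40, -78.
2nd diffs: -14, -26, -38.
3rd diffs: -12, -12 (constant).
So t_m = -2m^3 + 5m^2 - m + 6.
Continuing: -252, -442, -706, -1056.
Summing m = 1..9 (9 terms) gives -2616.

-2616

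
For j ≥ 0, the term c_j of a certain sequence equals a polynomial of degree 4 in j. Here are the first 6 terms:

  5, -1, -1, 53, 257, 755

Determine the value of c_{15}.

1st diffs: -6, 0, 54, 204, 498.
2nd diffs: 6, 54, 150, 294.
3rd diffs: 48, 96, 144.
4th diffs: 48, 48 (constant).
Newton forward-difference form: c_j = 5 + (-6)·C(j,1) + 6·C(j,2) + 48·C(j,3) + 48·C(j,4).
At j = 15: j = 15, so c_{15} = 5 - 90 + 630 + 21840 + 65520 = 87905.

87905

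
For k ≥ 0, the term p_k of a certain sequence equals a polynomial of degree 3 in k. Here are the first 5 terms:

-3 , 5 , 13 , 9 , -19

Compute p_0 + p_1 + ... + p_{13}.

1st diffs: 8, 8, -4, -28.
2nd diffs: 0, -12, -24.
3rd diffs: -12, -12 (constant).
Newton forward-difference form: p_k = -3 + 8·C(k,1) + (-12)·C(k,3).
Continuing: …, -83, -195, -367, -611, …, p_{13} = -3331.
Summing k = 0..13 (14 terms) gives -11326.

-11326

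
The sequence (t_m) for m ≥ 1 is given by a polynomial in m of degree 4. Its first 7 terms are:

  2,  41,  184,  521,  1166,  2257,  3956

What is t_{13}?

39014

1st diffs: 39, 143, 337, 645, 1091, 1699.
2nd diffs: 104, 194, 308, 446, 608.
3rd diffs: 90, 114, 138, 162.
4th diffs: 24, 24, 24 (constant).
Newton forward-difference form: t_m = 2 + 39·C(m-1,1) + 104·C(m-1,2) + 90·C(m-1,3) + 24·C(m-1,4).
At m = 13: m-1 = 12, so t_{13} = 2 + 468 + 6864 + 19800 + 11880 = 39014.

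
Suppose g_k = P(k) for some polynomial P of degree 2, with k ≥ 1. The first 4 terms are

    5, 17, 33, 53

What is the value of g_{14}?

1st diffs: 12, 16, 20.
2nd diffs: 4, 4 (constant).
So g_k = 2k^2 + 6k - 3.
Evaluating at k = 14 gives g_{14} = 473.

473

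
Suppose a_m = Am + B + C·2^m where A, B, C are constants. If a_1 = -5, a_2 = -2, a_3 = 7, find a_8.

At m = 1, 2, 3: A + B + 2C = -5; 2A + B + 4C = -2; 3A + B + 8C = 7.
Subtracting the first from the second: A + 2C = 3.
Subtracting the second from the third: A + 4C = 9.
Solving: C = 3, A = -3, then B = -8.
So a_m = -3·m + (-8) + 3·2^m; at m=8 this is 736.

736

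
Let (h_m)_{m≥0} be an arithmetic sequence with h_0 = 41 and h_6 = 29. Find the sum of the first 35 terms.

245

Common difference d = (29 - 41) / (6 - 0) = -2.
h_m = 41 + (m - 0)·(-2).
h_{34} = -27; S = 35·(41 + (-27))/2 = 245.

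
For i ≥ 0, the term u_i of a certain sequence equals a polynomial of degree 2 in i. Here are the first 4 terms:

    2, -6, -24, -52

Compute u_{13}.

-882

1st diffs: -8, -18, -28.
2nd diffs: -10, -10 (constant).
Newton forward-difference form: u_i = 2 + (-8)·C(i,1) + (-10)·C(i,2).
At i = 13: i = 13, so u_{13} = 2 - 104 - 780 = -882.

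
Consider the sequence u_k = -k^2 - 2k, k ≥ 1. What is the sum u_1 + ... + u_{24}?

-5500

Over k = 1..24: Σk = 300, Σk² = 4900.
Total = (-1)·4900 + (-2)·300 = -5500.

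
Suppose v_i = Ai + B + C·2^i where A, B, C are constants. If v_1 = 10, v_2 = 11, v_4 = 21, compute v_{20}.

1048565

Write the equations: A + B + 2C = 10; 2A + B + 4C = 11; 4A + B + 16C = 21.
Subtracting the first from the second: A + 2C = 1.
Subtracting the second from the third: 2A + 12C = 10.
Solving: C = 1, A = -1, then B = 9.
Hence v_{20} = -1·20 + 9 + 1·1048576 = 1048565.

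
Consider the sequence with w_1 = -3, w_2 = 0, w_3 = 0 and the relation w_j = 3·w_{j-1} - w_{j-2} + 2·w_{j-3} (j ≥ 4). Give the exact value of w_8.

-402

Compute successive terms:
w_4 = -6;  w_5 = -18;  w_6 = -48;  w_7 = -138;  w_8 = -402.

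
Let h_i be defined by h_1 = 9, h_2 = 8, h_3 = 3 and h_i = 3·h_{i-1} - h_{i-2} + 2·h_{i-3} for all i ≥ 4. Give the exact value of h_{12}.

Applying the relation repeatedly:
h_4 = 19, h_5 = 70, h_6 = 197, h_7 = 559, h_8 = 1620, h_9 = 4695, h_{10} = 13583, h_{11} = 39294, h_{12} = 113689.

113689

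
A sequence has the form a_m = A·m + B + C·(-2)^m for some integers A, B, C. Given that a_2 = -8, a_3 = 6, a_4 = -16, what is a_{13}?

8210

At m = 2, 3, 4: 2A + B + 4C = -8; 3A + B - 8C = 6; 4A + B + 16C = -16.
Subtracting the first from the second: A - 12C = 14.
Subtracting the second from the third: A + 24C = -22.
Solving: C = -1, A = 2, then B = -8.
So a_m = 2·m + (-8) + (-1)·(-2)^m; at m=13 this is 8210.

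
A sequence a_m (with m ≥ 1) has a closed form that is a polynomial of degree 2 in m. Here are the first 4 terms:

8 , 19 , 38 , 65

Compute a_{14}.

775

1st diffs: 11, 19, 27.
2nd diffs: 8, 8 (constant).
Newton forward-difference form: a_m = 8 + 11·C(m-1,1) + 8·C(m-1,2).
At m = 14: m-1 = 13, so a_{14} = 8 + 143 + 624 = 775.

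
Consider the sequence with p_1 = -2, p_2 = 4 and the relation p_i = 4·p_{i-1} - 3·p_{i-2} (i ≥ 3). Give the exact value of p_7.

Step forward from the initial values:
p_3 = 22;  p_4 = 76;  p_5 = 238;  p_6 = 724;  p_7 = 2182.
(Characteristic roots are 3 and 1.)

2182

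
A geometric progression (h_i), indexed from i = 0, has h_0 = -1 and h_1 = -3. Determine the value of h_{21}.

-10460353203

Common ratio r = 3.
h_i = (-1)·3^(i-0).
h_{21} = (-1)·3^21 = -10460353203.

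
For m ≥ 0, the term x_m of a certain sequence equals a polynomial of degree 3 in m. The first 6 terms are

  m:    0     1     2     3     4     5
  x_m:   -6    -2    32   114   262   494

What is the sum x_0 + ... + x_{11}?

15702

1st diffs: 4, 34, 82, 148, 232.
2nd diffs: 30, 48, 66, 84.
3rd diffs: 18, 18, 18 (constant).
Newton forward-difference form: x_m = -6 + 4·C(m,1) + 30·C(m,2) + 18·C(m,3).
Continuing: …, 828, 1282, 1874, 2622, …, x_{11} = 4658.
Summing m = 0..11 (12 terms) gives 15702.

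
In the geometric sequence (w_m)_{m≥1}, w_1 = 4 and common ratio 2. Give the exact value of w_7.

256

w_m = 4·2^(m-1).
w_7 = 4·2^6 = 256.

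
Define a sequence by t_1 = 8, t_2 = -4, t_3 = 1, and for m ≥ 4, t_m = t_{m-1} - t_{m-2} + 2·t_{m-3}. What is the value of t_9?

Applying the relation repeatedly:
t_4 = 21; t_5 = 12; t_6 = -7; t_7 = 23; t_8 = 54; t_9 = 17.

17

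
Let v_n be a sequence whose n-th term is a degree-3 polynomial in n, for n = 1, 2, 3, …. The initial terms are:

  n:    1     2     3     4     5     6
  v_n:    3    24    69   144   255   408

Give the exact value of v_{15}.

1st diffs: 21, 45, 75, 111, 153.
2nd diffs: 24, 30, 36, 42.
3rd diffs: 6, 6, 6 (constant).
So v_n = n^3 + 6n^2 - 4n.
Evaluating at n = 15 gives v_{15} = 4665.

4665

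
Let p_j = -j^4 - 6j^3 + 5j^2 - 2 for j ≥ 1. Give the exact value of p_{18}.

p_{18} = -1·18^4 - 6·18^3 + 5·18^2 - 2 = -138350.

-138350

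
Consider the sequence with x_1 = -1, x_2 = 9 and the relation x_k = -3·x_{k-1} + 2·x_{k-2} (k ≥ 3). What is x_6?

Iterate the recurrence:
x_3 = -29; x_4 = 105; x_5 = -373; x_6 = 1329.

1329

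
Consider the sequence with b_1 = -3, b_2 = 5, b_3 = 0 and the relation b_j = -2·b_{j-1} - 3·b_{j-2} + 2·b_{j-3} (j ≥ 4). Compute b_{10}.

-305

Compute successive terms:
b_4 = -21; b_5 = 52; b_6 = -41; b_7 = -116; b_8 = 459; b_9 = -652; b_{10} = -305.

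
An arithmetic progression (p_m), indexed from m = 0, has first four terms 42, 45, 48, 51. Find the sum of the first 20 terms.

Common difference d = 3.
p_m = 42 + (m - 0)·3.
p_{19} = 99; S = 20·(42 + 99)/2 = 1410.

1410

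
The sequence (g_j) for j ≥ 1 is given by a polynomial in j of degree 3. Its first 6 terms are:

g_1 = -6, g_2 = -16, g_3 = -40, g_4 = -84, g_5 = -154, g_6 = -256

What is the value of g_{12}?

1st diffs: -10, -24, -44, -70, -102.
2nd diffs: -14, -20, -26, -32.
3rd diffs: -6, -6, -6 (constant).
So g_j = -j^3 - j^2 - 4.
Evaluating at j = 12 gives g_{12} = -1876.

-1876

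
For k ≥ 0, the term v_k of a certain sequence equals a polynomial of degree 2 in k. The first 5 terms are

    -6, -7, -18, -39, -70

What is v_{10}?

1st diffs: -1, -11, -21, -31.
2nd diffs: -10, -10, -10 (constant).
Newton forward-difference form: v_k = -6 + (-1)·C(k,1) + (-10)·C(k,2).
At k = 10: k = 10, so v_{10} = -6 - 10 - 450 = -466.

-466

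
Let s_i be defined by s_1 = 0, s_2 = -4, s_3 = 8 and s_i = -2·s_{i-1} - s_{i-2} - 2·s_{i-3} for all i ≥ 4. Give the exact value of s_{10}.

-820

Step forward from the initial values:
s_4 = -12, s_5 = 24, s_6 = -52, s_7 = 104, s_8 = -204, s_9 = 408, s_{10} = -820.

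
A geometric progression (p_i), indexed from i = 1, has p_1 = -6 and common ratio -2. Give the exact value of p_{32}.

p_i = (-6)·(-2)^(i-1).
p_{32} = (-6)·(-2)^31 = 12884901888.

12884901888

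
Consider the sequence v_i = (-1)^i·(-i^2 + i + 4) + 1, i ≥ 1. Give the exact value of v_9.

69

(-1)^9 = -1; -i^2 + i + 4 at i=9 is -68; so v_9 = 69.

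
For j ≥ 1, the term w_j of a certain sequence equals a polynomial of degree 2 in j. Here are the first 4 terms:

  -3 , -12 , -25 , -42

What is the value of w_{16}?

-558

1st diffs: -9, -13, -17.
2nd diffs: -4, -4 (constant).
So w_j = -2j^2 - 3j + 2.
Evaluating at j = 16 gives w_{16} = -558.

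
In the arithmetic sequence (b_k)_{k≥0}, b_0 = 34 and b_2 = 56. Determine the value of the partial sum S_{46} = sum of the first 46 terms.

12949

Common difference d = (56 - 34) / (2 - 0) = 11.
b_k = 34 + (k - 0)·11.
b_{45} = 529; S = 46·(34 + 529)/2 = 12949.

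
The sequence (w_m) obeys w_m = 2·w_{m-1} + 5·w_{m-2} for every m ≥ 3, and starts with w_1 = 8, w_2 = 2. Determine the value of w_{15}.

Step forward from the initial values:
w_3 = 44; w_4 = 98; w_5 = 416; …; w_{12} = 2283218; w_{13} = 7877456; w_{14} = 27171002; w_{15} = 93729284.

93729284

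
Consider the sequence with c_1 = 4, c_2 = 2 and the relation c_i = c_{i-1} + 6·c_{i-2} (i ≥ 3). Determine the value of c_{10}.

c_3 = 26;  c_4 = 38;  c_5 = 194;  c_6 = 422;  c_7 = 1586;  c_8 = 4118;  c_9 = 13634;  c_{10} = 38342.
(Characteristic roots are 3 and -2.)

38342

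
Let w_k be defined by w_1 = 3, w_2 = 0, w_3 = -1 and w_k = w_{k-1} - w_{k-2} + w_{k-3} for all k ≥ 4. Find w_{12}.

Applying the relation repeatedly:
w_4 = 2;  w_5 = 3;  w_6 = 0;  w_7 = -1;  w_8 = 2;  w_9 = 3;  w_{10} = 0;  w_{11} = -1;  w_{12} = 2.

2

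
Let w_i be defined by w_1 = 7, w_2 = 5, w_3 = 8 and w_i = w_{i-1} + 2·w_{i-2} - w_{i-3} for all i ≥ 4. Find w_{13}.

2308

Compute successive terms:
w_4 = 11; w_5 = 22; w_6 = 36; w_7 = 69; w_8 = 119; w_9 = 221; w_{10} = 390; w_{11} = 713; w_{12} = 1272; w_{13} = 2308.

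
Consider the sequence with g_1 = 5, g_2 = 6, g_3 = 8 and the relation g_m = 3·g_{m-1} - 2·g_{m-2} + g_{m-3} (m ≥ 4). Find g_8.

Iterate the recurrence:
g_4 = 17, g_5 = 41, g_6 = 97, g_7 = 226, g_8 = 525.

525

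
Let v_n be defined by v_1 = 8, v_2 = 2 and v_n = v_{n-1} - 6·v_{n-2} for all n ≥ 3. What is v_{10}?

25142

Compute successive terms:
v_3 = -46;  v_4 = -58;  v_5 = 218;  v_6 = 566;  v_7 = -742;  v_8 = -4138;  v_9 = 314;  v_{10} = 25142.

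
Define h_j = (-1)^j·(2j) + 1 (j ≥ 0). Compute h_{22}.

45

(-1)^22 = 1; 2j at j=22 is 44; so h_{22} = 45.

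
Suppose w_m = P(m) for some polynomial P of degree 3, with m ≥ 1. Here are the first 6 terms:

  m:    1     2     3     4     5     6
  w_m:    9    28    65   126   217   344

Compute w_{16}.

4914

1st diffs: 19, 37, 61, 91, 127.
2nd diffs: 18, 24, 30, 36.
3rd diffs: 6, 6, 6 (constant).
Newton forward-difference form: w_m = 9 + 19·C(m-1,1) + 18·C(m-1,2) + 6·C(m-1,3).
At m = 16: m-1 = 15, so w_{16} = 9 + 285 + 1890 + 2730 = 4914.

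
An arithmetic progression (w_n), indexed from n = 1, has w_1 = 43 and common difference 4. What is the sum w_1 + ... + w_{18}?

w_n = 43 + (n - 1)·4.
w_{18} = 111; S = 18·(43 + 111)/2 = 1386.

1386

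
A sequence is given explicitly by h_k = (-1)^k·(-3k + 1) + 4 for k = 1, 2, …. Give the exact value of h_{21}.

(-1)^21 = -1; -3k + 1 at k=21 is -62; so h_{21} = 66.

66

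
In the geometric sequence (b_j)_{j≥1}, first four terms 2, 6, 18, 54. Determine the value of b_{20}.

2324522934

Common ratio r = 3.
b_j = 2·3^(j-1).
b_{20} = 2·3^19 = 2324522934.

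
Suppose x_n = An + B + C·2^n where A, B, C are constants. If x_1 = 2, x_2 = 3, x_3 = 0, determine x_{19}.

-1048480

The three given values yield: A + B + 2C = 2; 2A + B + 4C = 3; 3A + B + 8C = 0.
Subtracting the first from the second: A + 2C = 1.
Subtracting the second from the third: A + 4C = -3.
Solving: C = -2, A = 5, then B = 1.
So x_n = 5·n + 1 + (-2)·2^n; at n=19 this is -1048480.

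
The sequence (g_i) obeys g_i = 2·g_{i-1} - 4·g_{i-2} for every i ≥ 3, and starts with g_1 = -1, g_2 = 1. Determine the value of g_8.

64

Applying the relation repeatedly:
g_3 = 6, g_4 = 8, g_5 = -8, g_6 = -48, g_7 = -64, g_8 = 64.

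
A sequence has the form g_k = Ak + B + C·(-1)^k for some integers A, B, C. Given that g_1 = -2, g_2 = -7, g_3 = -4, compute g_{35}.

-36

The three given values yield: A + B - C = -2; 2A + B + C = -7; 3A + B - C = -4.
Subtracting the first from the second: A + 2C = -5.
Subtracting the second from the third: A - 2C = 3.
Solving: C = -2, A = -1, then B = -3.
So g_k = -1·k + (-3) + (-2)·(-1)^k; at k=35 this is -36.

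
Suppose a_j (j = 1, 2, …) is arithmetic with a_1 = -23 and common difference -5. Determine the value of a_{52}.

a_j = -23 + (j - 1)·(-5).
a_{52} = -23 + 51·(-5) = -278.

-278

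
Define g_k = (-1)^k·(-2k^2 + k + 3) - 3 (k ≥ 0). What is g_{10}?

-190

(-1)^10 = 1; -2k^2 + k + 3 at k=10 is -187; so g_{10} = -190.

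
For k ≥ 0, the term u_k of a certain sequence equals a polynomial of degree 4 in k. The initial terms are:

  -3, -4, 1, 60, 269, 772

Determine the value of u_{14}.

66049

1st diffs: -1, 5, 59, 209, 503.
2nd diffs: 6, 54, 150, 294.
3rd diffs: 48, 96, 144.
4th diffs: 48, 48 (constant).
Newton forward-difference form: u_k = -3 + (-1)·C(k,1) + 6·C(k,2) + 48·C(k,3) + 48·C(k,4).
At k = 14: k = 14, so u_{14} = -3 - 14 + 546 + 17472 + 48048 = 66049.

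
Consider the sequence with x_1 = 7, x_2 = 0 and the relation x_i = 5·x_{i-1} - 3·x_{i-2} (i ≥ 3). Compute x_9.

Applying the relation repeatedly:
x_3 = -21, x_4 = -105, x_5 = -462, x_6 = -1995, x_7 = -8589, x_8 = -36960, x_9 = -159033.

-159033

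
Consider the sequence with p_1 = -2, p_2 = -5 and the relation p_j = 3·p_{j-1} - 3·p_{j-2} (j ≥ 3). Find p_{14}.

-3645

Iterate the recurrence:
p_3 = -9, p_4 = -12, p_5 = -9, …, p_{11} = 243, p_{12} = -243, p_{13} = -1458, p_{14} = -3645.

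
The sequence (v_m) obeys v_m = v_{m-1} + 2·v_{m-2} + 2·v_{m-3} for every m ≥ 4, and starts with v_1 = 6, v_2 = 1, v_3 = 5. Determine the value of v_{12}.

10671

Iterate the recurrence:
v_4 = 19, v_5 = 31, v_6 = 79, v_7 = 179, v_8 = 399, v_9 = 915, v_{10} = 2071, v_{11} = 4699, v_{12} = 10671.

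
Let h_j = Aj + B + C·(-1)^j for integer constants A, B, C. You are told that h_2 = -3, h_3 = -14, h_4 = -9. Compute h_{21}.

-68

Plug in j = 2, 3, 4: 2A + B + C = -3; 3A + B - C = -14; 4A + B + C = -9.
Subtracting the first from the second: A - 2C = -11.
Subtracting the second from the third: A + 2C = 5.
Solving: C = 4, A = -3, then B = -1.
Hence h_{21} = -3·21 + (-1) + 4·(-1) = -68.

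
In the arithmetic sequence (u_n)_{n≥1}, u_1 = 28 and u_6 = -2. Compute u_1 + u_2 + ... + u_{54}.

Common difference d = (-2 - 28) / (6 - 1) = -6.
u_n = 28 + (n - 1)·(-6).
u_{54} = -290; S = 54·(28 + (-290))/2 = -7074.

-7074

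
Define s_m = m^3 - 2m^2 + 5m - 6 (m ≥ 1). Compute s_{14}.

2416

s_{14} = 1·14^3 - 2·14^2 + 5·14 - 6 = 2416.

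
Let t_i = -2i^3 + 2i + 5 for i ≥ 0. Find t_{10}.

-1975

t_{10} = -2·10^3 + 2·10 + 5 = -1975.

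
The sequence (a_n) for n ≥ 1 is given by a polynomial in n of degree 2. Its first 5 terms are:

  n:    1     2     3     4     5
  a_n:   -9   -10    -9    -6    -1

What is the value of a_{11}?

1st diffs: -1, 1, 3, 5.
2nd diffs: 2, 2, 2 (constant).
Newton forward-difference form: a_n = -9 + (-1)·C(n-1,1) + 2·C(n-1,2).
At n = 11: n-1 = 10, so a_{11} = -9 - 10 + 90 = 71.

71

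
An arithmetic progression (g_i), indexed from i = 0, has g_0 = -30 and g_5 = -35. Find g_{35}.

Common difference d = (-35 - (-30)) / (5 - 0) = -1.
g_i = -30 + (i - 0)·(-1).
g_{35} = -30 + 35·(-1) = -65.

-65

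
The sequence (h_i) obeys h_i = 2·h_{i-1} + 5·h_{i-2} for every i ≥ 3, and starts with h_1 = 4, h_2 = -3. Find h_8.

3273

Step forward from the initial values:
h_3 = 14; h_4 = 13; h_5 = 96; h_6 = 257; h_7 = 994; h_8 = 3273.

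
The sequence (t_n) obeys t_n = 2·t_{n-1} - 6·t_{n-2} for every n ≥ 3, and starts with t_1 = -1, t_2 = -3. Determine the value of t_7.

-288

Compute successive terms:
t_3 = 0  t_4 = 18  t_5 = 36  t_6 = -36  t_7 = -288.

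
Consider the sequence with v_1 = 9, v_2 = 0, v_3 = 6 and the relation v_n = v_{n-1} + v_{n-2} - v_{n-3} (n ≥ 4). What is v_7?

0

Applying the relation repeatedly:
v_4 = -3, v_5 = 3, v_6 = -6, v_7 = 0.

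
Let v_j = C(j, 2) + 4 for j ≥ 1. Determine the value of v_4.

C(4, 2) = 6, so v_4 = 10.

10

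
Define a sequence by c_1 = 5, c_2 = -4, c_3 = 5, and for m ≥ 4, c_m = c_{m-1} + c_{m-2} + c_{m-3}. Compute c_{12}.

650

c_4 = 6  c_5 = 7  c_6 = 18  c_7 = 31  c_8 = 56  c_9 = 105  c_{10} = 192  c_{11} = 353  c_{12} = 650.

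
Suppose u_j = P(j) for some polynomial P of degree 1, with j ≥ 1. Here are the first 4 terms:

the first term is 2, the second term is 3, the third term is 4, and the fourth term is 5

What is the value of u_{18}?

1st diffs: 1, 1, 1 (constant).
So u_j = j + 1.
Evaluating at j = 18 gives u_{18} = 19.

19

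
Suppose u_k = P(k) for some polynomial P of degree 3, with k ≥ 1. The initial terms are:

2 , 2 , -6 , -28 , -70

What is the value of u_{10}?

-790

1st diffs: 0, -8, -22, -42.
2nd diffs: -8, -14, -20.
3rd diffs: -6, -6 (constant).
Newton forward-difference form: u_k = 2 + (-8)·C(k-1,2) + (-6)·C(k-1,3).
At k = 10: k-1 = 9, so u_{10} = 2 - 288 - 504 = -790.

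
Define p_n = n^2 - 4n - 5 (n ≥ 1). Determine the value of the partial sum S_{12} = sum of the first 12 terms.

Over n = 1..12: Σn = 78, Σn² = 650.
Total = (1)·650 + (-4)·78 + (-5)·12 = 278.

278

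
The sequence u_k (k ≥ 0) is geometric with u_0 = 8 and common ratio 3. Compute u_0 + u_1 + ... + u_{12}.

6377288

u_k = 8·3^(k-0).
S = 8·(3^13 - 1)/(3 - 1) = 8·(1594323 - 1)/(2) = 6377288.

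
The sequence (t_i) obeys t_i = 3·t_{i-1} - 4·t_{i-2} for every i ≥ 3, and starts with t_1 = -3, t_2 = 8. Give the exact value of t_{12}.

19852

t_3 = 36;  t_4 = 76;  t_5 = 84;  t_6 = -52;  t_7 = -492;  t_8 = -1268;  t_9 = -1836;  t_{10} = -436;  t_{11} = 6036;  t_{12} = 19852.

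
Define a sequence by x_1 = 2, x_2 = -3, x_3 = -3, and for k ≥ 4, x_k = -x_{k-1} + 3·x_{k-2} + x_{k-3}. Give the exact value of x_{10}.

Compute successive terms:
x_4 = -4;  x_5 = -8;  x_6 = -7;  x_7 = -21;  x_8 = -8;  x_9 = -62;  x_{10} = 17.

17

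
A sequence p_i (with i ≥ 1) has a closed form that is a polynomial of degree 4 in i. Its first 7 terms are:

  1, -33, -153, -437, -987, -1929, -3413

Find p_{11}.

1st diffs: -34, -120, -284, -550, -942, -1484.
2nd diffs: -86, -164, -266, -392, -542.
3rd diffs: -78, -102, -126, -150.
4th diffs: -24, -24, -24 (constant).
So p_i = -i^4 - 3i^3 + 2i + 3.
Evaluating at i = 11 gives p_{11} = -18609.

-18609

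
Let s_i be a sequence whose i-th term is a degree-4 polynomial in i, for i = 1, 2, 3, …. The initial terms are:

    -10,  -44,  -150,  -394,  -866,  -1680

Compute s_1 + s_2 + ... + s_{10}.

1st diffs: -34, -106, -244, -472, -814.
2nd diffs: -72, -138, -228, -342.
3rd diffs: -66, -90, -114.
4th diffs: -24, -24 (constant).
Newton forward-difference form: s_i = -10 + (-34)·C(i-1,1) + (-72)·C(i-1,2) + (-66)·C(i-1,3) + (-24)·C(i-1,4).
Continuing: -2974, -4910, -7674, -11476.
Summing i = 1..10 (10 terms) gives -30178.

-30178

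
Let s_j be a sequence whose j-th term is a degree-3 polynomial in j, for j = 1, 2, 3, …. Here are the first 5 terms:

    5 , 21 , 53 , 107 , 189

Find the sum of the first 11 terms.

1st diffs: 16, 32, 54, 82.
2nd diffs: 16, 22, 28.
3rd diffs: 6, 6 (constant).
So s_j = j^3 + 2j^2 + 3j - 1.
Continuing: …, 305, 461, 663, 917, …, s_{11} = 1605.
Summing j = 1..11 (11 terms) gives 5555.

5555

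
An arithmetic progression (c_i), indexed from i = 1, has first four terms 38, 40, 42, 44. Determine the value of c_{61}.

Common difference d = 2.
c_i = 38 + (i - 1)·2.
c_{61} = 38 + 60·2 = 158.

158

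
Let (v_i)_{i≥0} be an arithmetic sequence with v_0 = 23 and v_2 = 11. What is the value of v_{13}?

-55

Common difference d = (11 - 23) / (2 - 0) = -6.
v_i = 23 + (i - 0)·(-6).
v_{13} = 23 + 13·(-6) = -55.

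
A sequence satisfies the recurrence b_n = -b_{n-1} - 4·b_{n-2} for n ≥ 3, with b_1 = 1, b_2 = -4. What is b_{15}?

3696

Compute successive terms:
b_3 = 0; b_4 = 16; b_5 = -16; …; b_{12} = -2736; b_{13} = -4880; b_{14} = 15824; b_{15} = 3696.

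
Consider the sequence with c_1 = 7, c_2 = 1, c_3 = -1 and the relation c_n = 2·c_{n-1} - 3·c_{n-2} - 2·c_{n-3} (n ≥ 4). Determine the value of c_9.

387

Iterate the recurrence:
c_4 = -19, c_5 = -37, c_6 = -15, c_7 = 119, c_8 = 357, c_9 = 387.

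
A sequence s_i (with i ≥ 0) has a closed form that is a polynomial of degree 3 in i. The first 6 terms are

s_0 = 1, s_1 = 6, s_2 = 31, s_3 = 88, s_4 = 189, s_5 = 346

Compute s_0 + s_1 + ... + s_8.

1st diffs: 5, 25, 57, 101, 157.
2nd diffs: 20, 32, 44, 56.
3rd diffs: 12, 12, 12 (constant).
So s_i = 2i^3 + 4i^2 - i + 1.
Continuing: 571, 876, 1273.
Summing i = 0..8 (9 terms) gives 3381.

3381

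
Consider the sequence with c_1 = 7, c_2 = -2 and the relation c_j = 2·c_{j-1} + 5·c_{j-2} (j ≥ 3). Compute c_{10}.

c_3 = 31;  c_4 = 52;  c_5 = 259;  c_6 = 778;  c_7 = 2851;  c_8 = 9592;  c_9 = 33439;  c_{10} = 114838.

114838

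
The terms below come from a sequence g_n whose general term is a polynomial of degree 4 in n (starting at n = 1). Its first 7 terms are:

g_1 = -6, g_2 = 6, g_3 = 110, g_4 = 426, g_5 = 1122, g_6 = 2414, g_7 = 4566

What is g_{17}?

1st diffs: 12, 104, 316, 696, 1292, 2152.
2nd diffs: 92, 212, 380, 596, 860.
3rd diffs: 120, 168, 216, 264.
4th diffs: 48, 48, 48 (constant).
Newton forward-difference form: g_n = -6 + 12·C(n-1,1) + 92·C(n-1,2) + 120·C(n-1,3) + 48·C(n-1,4).
At n = 17: n-1 = 16, so g_{17} = -6 + 192 + 11040 + 67200 + 87360 = 165786.

165786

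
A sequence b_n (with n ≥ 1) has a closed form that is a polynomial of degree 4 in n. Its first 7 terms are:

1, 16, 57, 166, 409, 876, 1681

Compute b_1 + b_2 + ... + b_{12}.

1st diffs: 15, 41, 109, 243, 467, 805.
2nd diffs: 26, 68, 134, 224, 338.
3rd diffs: 42, 66, 90, 114.
4th diffs: 24, 24, 24 (constant).
So b_n = n^4 - 3n^3 + 6n^2 + 3n - 6.
Continuing: …, 2962, 4881, 7624, 11401, …, b_{12} = 16446.
Summing n = 1..12 (12 terms) gives 46520.

46520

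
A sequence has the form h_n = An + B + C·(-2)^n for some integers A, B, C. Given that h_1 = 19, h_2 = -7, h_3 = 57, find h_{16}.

-327611

Write the equations: A + B - 2C = 19; 2A + B + 4C = -7; 3A + B - 8C = 57.
Subtracting the first from the second: A + 6C = -26.
Subtracting the second from the third: A - 12C = 64.
Solving: C = -5, A = 4, then B = 5.
So h_n = 4·n + 5 + (-5)·(-2)^n; at n=16 this is -327611.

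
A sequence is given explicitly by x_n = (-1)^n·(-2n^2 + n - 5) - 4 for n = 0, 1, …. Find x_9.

154

(-1)^9 = -1; -2n^2 + n - 5 at n=9 is -158; so x_9 = 154.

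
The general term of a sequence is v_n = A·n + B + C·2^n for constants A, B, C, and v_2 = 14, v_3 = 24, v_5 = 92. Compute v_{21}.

6291420

Write the equations: 2A + B + 4C = 14; 3A + B + 8C = 24; 5A + B + 32C = 92.
Subtracting the first from the second: A + 4C = 10.
Subtracting the second from the third: 2A + 24C = 68.
Solving: C = 3, A = -2, then B = 6.
Therefore v_{21} = -42 + 6 + 3·2097152 = 6291420.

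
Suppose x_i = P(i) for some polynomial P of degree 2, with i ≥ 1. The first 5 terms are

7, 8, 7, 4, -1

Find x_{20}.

1st diffs: 1, -1, -3, -5.
2nd diffs: -2, -2, -2 (constant).
So x_i = -i^2 + 4i + 4.
Evaluating at i = 20 gives x_{20} = -316.

-316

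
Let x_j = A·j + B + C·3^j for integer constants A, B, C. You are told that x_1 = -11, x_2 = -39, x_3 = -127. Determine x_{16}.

-215233571

Plug in j = 1, 2, 3: A + B + 3C = -11; 2A + B + 9C = -39; 3A + B + 27C = -127.
Subtracting the first from the second: A + 6C = -28.
Subtracting the second from the third: A + 18C = -88.
Solving: C = -5, A = 2, then B = 2.
Therefore x_{16} = 32 + 2 + (-5)·43046721 = -215233571.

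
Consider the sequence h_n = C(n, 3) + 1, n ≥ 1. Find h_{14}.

C(14, 3) = 364, so h_{14} = 365.

365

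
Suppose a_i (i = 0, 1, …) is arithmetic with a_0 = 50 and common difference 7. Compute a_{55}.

a_i = 50 + (i - 0)·7.
a_{55} = 50 + 55·7 = 435.

435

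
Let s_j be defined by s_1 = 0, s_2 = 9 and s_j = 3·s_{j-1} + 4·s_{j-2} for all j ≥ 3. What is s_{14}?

120795957

Iterate the recurrence:
s_3 = 27, s_4 = 117, s_5 = 459, …, s_{11} = 1887435, s_{12} = 7549749, s_{13} = 30198987, s_{14} = 120795957.
(Characteristic roots are 4 and -1.)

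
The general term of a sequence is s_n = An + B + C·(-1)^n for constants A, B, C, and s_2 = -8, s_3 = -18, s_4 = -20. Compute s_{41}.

-246

The three given values yield: 2A + B + C = -8; 3A + B - C = -18; 4A + B + C = -20.
Subtracting the first from the second: A - 2C = -10.
Subtracting the second from the third: A + 2C = -2.
Solving: C = 2, A = -6, then B = 2.
Therefore s_{41} = -246 + 2 + 2·(-1) = -246.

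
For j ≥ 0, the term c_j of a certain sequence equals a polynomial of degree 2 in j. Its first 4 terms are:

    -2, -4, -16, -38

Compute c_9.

1st diffs: -2, -12, -22.
2nd diffs: -10, -10 (constant).
Newton forward-difference form: c_j = -2 + (-2)·C(j,1) + (-10)·C(j,2).
At j = 9: j = 9, so c_9 = -2 - 18 - 360 = -380.

-380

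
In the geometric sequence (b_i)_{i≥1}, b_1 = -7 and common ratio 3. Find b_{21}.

b_i = (-7)·3^(i-1).
b_{21} = (-7)·3^20 = -24407490807.

-24407490807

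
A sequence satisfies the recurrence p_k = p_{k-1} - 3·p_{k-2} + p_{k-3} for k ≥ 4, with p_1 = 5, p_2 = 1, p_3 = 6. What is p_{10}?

-203

Step forward from the initial values:
p_4 = 8  p_5 = -9  p_6 = -27  p_7 = 8  p_8 = 80  p_9 = 29  p_{10} = -203.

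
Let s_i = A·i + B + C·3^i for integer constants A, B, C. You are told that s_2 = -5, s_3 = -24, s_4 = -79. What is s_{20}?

-3486784415

Plug in i = 2, 3, 4: 2A + B + 9C = -5; 3A + B + 27C = -24; 4A + B + 81C = -79.
Subtracting the first from the second: A + 18C = -19.
Subtracting the second from the third: A + 54C = -55.
Solving: C = -1, A = -1, then B = 6.
Hence s_{20} = -1·20 + 6 + (-1)·3486784401 = -3486784415.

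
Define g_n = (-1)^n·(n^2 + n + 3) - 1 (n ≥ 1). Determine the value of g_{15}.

(-1)^15 = -1; n^2 + n + 3 at n=15 is 243; so g_{15} = -244.

-244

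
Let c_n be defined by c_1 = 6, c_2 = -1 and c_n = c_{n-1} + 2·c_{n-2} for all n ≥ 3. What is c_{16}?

Applying the relation repeatedly:
c_3 = 11;  c_4 = 9;  c_5 = 31;  …;  c_{13} = 6831;  c_{14} = 13649;  c_{15} = 27311;  c_{16} = 54609.
(Characteristic roots are 2 and -1.)

54609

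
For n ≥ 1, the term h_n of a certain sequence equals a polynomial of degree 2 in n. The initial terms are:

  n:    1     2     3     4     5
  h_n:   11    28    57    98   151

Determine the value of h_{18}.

1932

1st diffs: 17, 29, 41, 53.
2nd diffs: 12, 12, 12 (constant).
Newton forward-difference form: h_n = 11 + 17·C(n-1,1) + 12·C(n-1,2).
At n = 18: n-1 = 17, so h_{18} = 11 + 289 + 1632 = 1932.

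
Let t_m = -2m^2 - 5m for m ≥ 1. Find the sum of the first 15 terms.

-3080

Over m = 1..15: Σm = 120, Σm² = 1240.
Total = (-2)·1240 + (-5)·120 = -3080.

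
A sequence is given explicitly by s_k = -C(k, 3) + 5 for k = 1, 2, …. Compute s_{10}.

C(10, 3) = 120, so s_{10} = -115.

-115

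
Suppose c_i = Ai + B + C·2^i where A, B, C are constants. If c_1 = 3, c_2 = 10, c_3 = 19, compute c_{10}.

1070

Write the equations: A + B + 2C = 3; 2A + B + 4C = 10; 3A + B + 8C = 19.
Subtracting the first from the second: A + 2C = 7.
Subtracting the second from the third: A + 4C = 9.
Solving: C = 1, A = 5, then B = -4.
Therefore c_{10} = 50 + (-4) + 1·1024 = 1070.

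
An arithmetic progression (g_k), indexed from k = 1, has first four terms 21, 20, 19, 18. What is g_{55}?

Common difference d = -1.
g_k = 21 + (k - 1)·(-1).
g_{55} = 21 + 54·(-1) = -33.

-33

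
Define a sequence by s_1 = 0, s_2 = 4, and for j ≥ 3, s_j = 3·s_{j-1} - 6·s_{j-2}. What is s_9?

Compute successive terms:
s_3 = 12, s_4 = 12, s_5 = -36, s_6 = -180, s_7 = -324, s_8 = 108, s_9 = 2268.

2268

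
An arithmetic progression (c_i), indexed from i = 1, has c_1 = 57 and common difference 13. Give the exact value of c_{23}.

c_i = 57 + (i - 1)·13.
c_{23} = 57 + 22·13 = 343.

343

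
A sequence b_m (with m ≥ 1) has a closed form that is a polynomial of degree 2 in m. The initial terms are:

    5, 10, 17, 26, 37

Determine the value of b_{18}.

362

1st diffs: 5, 7, 9, 11.
2nd diffs: 2, 2, 2 (constant).
Newton forward-difference form: b_m = 5 + 5·C(m-1,1) + 2·C(m-1,2).
At m = 18: m-1 = 17, so b_{18} = 5 + 85 + 272 = 362.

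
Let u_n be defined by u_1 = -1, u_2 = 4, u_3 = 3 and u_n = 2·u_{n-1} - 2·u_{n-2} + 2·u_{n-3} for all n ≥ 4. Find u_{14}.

Iterate the recurrence:
u_4 = -4, u_5 = -6, u_6 = 2, …, u_{11} = 8, u_{12} = 8, u_{13} = -16, u_{14} = -32.

-32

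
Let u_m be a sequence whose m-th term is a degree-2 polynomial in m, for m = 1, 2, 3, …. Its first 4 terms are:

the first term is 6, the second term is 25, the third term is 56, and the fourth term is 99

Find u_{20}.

1st diffs: 19, 31, 43.
2nd diffs: 12, 12 (constant).
Newton forward-difference form: u_m = 6 + 19·C(m-1,1) + 12·C(m-1,2).
At m = 20: m-1 = 19, so u_{20} = 6 + 361 + 2052 = 2419.

2419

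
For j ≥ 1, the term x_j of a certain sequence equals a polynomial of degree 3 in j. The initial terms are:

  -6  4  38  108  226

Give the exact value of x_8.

988

1st diffs: 10, 34, 70, 118.
2nd diffs: 24, 36, 48.
3rd diffs: 12, 12 (constant).
Newton forward-difference form: x_j = -6 + 10·C(j-1,1) + 24·C(j-1,2) + 12·C(j-1,3).
At j = 8: j-1 = 7, so x_8 = -6 + 70 + 504 + 420 = 988.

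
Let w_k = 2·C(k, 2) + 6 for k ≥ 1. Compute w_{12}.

C(12, 2) = 66, so w_{12} = 138.

138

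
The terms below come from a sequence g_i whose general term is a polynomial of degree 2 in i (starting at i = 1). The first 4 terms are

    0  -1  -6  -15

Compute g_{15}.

1st diffs: -1, -5, -9.
2nd diffs: -4, -4 (constant).
Newton forward-difference form: g_i = (-1)·C(i-1,1) + (-4)·C(i-1,2).
At i = 15: i-1 = 14, so g_{15} = -14 - 364 = -378.

-378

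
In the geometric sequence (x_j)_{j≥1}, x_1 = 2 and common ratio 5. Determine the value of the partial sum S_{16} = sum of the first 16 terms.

76293945312

x_j = 2·5^(j-1).
S = 2·(5^16 - 1)/(5 - 1) = 2·(152587890625 - 1)/(4) = 76293945312.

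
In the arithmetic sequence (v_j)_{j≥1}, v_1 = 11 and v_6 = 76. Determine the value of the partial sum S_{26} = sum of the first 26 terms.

Common difference d = (76 - 11) / (6 - 1) = 13.
v_j = 11 + (j - 1)·13.
v_{26} = 336; S = 26·(11 + 336)/2 = 4511.

4511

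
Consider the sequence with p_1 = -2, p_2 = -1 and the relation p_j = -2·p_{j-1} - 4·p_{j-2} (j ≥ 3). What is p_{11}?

Iterate the recurrence:
p_3 = 10, p_4 = -16, p_5 = -8, p_6 = 80, p_7 = -128, p_8 = -64, p_9 = 640, p_{10} = -1024, p_{11} = -512.

-512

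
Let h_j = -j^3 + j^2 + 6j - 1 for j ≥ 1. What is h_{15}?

h_{15} = -1·15^3 + 1·15^2 + 6·15 - 1 = -3061.

-3061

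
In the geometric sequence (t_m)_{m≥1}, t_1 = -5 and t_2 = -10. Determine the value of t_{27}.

Common ratio r = 2.
t_m = (-5)·2^(m-1).
t_{27} = (-5)·2^26 = -335544320.

-335544320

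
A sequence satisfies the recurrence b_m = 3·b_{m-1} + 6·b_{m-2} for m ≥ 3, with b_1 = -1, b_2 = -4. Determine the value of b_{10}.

Step forward from the initial values:
b_3 = -18;  b_4 = -78;  b_5 = -342;  b_6 = -1494;  b_7 = -6534;  b_8 = -28566;  b_9 = -124902;  b_{10} = -546102.

-546102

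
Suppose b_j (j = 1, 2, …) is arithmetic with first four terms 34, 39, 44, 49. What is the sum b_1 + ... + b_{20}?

1630

Common difference d = 5.
b_j = 34 + (j - 1)·5.
b_{20} = 129; S = 20·(34 + 129)/2 = 1630.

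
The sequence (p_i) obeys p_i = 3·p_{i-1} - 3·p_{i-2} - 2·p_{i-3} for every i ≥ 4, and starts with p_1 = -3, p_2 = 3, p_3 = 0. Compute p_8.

Compute successive terms:
p_4 = -3  p_5 = -15  p_6 = -36  p_7 = -57  p_8 = -33.

-33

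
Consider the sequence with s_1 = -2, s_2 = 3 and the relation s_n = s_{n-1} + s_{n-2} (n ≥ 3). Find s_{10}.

60

Iterate the recurrence:
s_3 = 1  s_4 = 4  s_5 = 5  s_6 = 9  s_7 = 14  s_8 = 23  s_9 = 37  s_{10} = 60.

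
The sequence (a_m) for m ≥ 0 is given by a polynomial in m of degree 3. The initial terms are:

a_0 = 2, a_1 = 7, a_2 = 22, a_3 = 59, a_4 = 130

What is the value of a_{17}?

1st diffs: 5, 15, 37, 71.
2nd diffs: 10, 22, 34.
3rd diffs: 12, 12 (constant).
Newton forward-difference form: a_m = 2 + 5·C(m,1) + 10·C(m,2) + 12·C(m,3).
At m = 17: m = 17, so a_{17} = 2 + 85 + 1360 + 8160 = 9607.

9607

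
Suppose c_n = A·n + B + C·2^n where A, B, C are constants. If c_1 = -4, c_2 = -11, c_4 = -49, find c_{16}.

Plug in n = 1, 2, 4: A + B + 2C = -4; 2A + B + 4C = -11; 4A + B + 16C = -49.
Subtracting the first from the second: A + 2C = -7.
Subtracting the second from the third: 2A + 12C = -38.
Solving: C = -3, A = -1, then B = 3.
Therefore c_{16} = -16 + 3 + (-3)·65536 = -196621.

-196621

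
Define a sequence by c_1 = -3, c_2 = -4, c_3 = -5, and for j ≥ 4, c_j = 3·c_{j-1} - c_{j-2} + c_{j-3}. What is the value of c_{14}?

-393342

Step forward from the initial values:
c_4 = -14;  c_5 = -41;  c_6 = -114;  …;  c_{11} = -18521;  c_{12} = -51290;  c_{13} = -142037;  c_{14} = -393342.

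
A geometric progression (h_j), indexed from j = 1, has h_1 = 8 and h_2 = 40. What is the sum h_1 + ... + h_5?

6248

Common ratio r = 5.
h_j = 8·5^(j-1).
S = 8·(5^5 - 1)/(5 - 1) = 8·(3125 - 1)/(4) = 6248.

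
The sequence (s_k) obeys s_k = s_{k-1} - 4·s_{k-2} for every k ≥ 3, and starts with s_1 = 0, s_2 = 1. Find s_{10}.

-171

Compute successive terms:
s_3 = 1, s_4 = -3, s_5 = -7, s_6 = 5, s_7 = 33, s_8 = 13, s_9 = -119, s_{10} = -171.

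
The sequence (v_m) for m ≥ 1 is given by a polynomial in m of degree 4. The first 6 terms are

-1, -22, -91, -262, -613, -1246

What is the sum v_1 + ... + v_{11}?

-37994

1st diffs: -21, -69, -171, -351, -633.
2nd diffs: -48, -102, -180, -282.
3rd diffs: -54, -78, -102.
4th diffs: -24, -24 (constant).
So v_m = -m^4 + m^3 - 5m^2 + 2m + 2.
Continuing: …, -2287, -3886, -6217, -9478, …, v_{11} = -13891.
Summing m = 1..11 (11 terms) gives -37994.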